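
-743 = -743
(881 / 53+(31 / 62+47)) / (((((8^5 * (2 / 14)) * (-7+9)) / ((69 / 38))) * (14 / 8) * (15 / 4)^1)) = 156331 / 82493440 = 0.00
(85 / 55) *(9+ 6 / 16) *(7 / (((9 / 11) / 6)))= 2975 / 4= 743.75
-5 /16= -0.31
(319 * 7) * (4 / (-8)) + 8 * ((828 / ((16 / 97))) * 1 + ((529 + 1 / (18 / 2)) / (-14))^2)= 400618003 / 7938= 50468.38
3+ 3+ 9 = 15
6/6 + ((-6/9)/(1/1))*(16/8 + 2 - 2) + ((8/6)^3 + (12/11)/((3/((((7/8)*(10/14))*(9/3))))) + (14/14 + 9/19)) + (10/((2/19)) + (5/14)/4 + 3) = 32321875/316008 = 102.28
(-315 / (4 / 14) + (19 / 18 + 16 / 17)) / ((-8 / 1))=168377 / 1224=137.56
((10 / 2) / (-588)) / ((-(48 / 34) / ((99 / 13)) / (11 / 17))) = 605 / 20384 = 0.03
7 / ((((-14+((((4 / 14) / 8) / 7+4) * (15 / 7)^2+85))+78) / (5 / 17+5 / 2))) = 3193330 / 27329557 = 0.12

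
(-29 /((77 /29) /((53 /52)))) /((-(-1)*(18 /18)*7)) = -44573 /28028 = -1.59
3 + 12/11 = 45/11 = 4.09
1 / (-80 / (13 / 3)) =-13 / 240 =-0.05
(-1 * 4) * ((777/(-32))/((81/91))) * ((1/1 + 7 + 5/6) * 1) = 1249157/1296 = 963.86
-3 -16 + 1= -18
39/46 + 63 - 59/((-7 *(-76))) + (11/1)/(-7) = 760657/12236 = 62.17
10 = 10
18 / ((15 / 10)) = 12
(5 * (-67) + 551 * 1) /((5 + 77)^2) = 54 /1681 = 0.03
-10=-10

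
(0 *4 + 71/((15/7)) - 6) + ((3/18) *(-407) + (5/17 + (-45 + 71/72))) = -84.42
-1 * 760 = -760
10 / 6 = 5 / 3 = 1.67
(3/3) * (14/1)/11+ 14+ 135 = 1653/11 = 150.27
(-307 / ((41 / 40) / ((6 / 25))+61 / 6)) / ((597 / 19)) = -93328 / 137907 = -0.68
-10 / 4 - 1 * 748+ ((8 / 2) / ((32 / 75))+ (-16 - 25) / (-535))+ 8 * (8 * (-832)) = -231073127 / 4280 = -53989.05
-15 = -15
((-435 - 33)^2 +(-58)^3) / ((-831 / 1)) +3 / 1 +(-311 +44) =-243296 / 831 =-292.77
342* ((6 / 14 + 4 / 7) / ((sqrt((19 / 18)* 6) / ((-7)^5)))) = -302526* sqrt(57) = -2284021.21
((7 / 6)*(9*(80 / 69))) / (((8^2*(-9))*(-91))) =5 / 21528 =0.00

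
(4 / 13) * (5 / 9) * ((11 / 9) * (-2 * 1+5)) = 220 / 351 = 0.63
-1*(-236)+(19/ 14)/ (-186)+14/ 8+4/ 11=3410159/ 14322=238.11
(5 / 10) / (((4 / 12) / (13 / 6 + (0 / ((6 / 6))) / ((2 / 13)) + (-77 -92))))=-1001 / 4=-250.25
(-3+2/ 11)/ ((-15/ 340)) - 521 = -15085/ 33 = -457.12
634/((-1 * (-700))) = 317/350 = 0.91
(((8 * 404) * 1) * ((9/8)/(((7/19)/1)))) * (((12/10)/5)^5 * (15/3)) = 537197184/13671875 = 39.29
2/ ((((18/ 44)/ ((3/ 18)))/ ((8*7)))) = 1232/ 27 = 45.63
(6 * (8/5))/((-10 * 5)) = -24/125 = -0.19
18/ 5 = 3.60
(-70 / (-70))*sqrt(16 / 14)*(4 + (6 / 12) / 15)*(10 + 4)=242*sqrt(14) / 15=60.37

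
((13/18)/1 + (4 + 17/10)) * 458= 132362/45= 2941.38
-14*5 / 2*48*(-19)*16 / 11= 510720 / 11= 46429.09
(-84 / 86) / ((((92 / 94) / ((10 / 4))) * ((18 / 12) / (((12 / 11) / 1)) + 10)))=-2820 / 12857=-0.22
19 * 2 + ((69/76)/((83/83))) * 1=2957/76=38.91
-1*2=-2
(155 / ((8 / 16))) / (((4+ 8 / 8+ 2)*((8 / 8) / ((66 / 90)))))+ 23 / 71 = 48905 / 1491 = 32.80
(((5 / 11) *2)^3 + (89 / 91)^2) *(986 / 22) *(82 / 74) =380486500263 / 4485958477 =84.82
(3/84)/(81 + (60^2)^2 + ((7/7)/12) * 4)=3/1088646832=0.00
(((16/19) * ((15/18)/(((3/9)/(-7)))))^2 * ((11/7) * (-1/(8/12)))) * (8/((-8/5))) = 924000/361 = 2559.56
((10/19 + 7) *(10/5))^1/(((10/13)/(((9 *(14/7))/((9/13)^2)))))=628342/855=734.90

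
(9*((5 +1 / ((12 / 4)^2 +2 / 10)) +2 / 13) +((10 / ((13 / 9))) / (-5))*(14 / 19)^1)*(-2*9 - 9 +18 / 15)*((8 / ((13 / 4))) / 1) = -217357776 / 73853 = -2943.11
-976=-976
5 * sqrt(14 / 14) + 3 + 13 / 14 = 125 / 14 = 8.93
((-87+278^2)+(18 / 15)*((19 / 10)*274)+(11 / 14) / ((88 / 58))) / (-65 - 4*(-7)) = -2103.30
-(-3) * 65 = 195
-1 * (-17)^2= -289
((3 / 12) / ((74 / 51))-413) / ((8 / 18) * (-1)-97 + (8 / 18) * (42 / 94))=51689331 / 12175960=4.25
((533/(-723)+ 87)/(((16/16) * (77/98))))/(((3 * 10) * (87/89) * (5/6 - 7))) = -77710528/128003535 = -0.61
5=5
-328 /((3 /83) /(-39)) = 353912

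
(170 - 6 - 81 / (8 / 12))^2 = 7225 / 4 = 1806.25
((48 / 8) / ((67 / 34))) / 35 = 204 / 2345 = 0.09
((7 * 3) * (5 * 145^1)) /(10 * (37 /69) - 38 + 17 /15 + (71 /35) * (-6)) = -12256125 /35159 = -348.59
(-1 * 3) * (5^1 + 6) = -33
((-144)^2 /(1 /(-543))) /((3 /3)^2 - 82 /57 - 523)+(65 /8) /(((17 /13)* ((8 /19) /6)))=87644054031 /4057696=21599.46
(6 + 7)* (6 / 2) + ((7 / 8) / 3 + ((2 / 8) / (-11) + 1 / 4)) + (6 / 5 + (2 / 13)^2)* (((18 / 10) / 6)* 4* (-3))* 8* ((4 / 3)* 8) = -375211711 / 1115400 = -336.39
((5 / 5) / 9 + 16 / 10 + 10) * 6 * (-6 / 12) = -527 / 15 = -35.13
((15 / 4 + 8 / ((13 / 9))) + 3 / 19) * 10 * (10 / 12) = 78.72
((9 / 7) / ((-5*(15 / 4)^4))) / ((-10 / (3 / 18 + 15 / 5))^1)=1216 / 2953125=0.00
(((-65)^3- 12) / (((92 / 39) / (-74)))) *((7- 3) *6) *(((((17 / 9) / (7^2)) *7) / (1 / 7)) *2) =17965653992 / 23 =781115390.96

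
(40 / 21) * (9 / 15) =8 / 7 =1.14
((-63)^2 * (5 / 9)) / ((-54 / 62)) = -7595 / 3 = -2531.67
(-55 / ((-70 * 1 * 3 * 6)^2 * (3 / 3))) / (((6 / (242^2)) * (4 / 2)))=-161051 / 952560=-0.17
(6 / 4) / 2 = 3 / 4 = 0.75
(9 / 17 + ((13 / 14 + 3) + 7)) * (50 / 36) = 7575 / 476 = 15.91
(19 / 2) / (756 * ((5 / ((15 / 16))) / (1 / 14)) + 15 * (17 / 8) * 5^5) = 0.00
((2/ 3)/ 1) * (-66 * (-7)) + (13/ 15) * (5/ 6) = 5557/ 18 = 308.72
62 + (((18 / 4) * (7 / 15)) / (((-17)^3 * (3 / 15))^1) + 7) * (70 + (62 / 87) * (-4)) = 227351603 / 427431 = 531.90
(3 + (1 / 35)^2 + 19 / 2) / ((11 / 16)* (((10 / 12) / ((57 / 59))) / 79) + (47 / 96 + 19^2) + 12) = 3309921144 / 98893214875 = 0.03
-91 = -91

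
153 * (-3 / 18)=-51 / 2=-25.50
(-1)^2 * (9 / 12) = 3 / 4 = 0.75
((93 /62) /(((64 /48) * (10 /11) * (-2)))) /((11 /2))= -9 /80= -0.11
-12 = -12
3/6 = 1/2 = 0.50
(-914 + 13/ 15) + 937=358/ 15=23.87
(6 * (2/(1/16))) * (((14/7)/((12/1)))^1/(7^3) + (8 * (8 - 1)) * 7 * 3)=77446688/343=225792.09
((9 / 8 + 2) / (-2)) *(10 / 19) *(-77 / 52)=1.22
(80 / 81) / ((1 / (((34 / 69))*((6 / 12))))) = 1360 / 5589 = 0.24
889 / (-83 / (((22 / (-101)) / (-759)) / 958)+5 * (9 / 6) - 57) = -1778 / 554133165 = -0.00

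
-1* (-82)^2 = -6724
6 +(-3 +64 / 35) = 169 / 35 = 4.83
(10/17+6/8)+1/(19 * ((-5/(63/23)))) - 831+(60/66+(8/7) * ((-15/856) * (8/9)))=-3043725561193/3672451860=-828.80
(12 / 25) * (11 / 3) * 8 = 352 / 25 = 14.08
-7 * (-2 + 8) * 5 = -210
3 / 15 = 1 / 5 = 0.20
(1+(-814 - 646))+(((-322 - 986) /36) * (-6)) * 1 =-1241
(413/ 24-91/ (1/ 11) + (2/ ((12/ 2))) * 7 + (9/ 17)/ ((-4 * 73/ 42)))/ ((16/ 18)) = -87702069/ 79424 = -1104.23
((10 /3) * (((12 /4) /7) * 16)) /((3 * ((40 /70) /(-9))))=-120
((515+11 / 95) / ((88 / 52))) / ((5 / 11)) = 318084 / 475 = 669.65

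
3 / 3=1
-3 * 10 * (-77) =2310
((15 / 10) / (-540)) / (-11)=1 / 3960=0.00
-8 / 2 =-4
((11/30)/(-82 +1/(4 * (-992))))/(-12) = 5456/14641965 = 0.00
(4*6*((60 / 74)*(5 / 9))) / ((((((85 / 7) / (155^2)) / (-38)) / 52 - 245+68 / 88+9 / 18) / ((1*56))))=-16376424064000 / 6592906410639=-2.48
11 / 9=1.22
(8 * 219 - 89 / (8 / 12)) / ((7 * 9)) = 1079 / 42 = 25.69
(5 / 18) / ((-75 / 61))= -61 / 270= -0.23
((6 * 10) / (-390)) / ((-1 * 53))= 2 / 689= 0.00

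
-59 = -59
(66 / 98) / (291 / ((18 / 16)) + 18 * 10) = 99 / 64484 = 0.00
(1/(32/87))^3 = 658503/32768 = 20.10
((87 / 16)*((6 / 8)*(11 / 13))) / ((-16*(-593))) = 2871 / 7894016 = 0.00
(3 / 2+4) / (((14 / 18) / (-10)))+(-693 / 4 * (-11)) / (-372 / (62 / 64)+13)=-112563 / 1484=-75.85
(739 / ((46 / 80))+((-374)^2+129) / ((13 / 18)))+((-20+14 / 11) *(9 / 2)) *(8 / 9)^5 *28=4182658055162 / 21579129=193828.86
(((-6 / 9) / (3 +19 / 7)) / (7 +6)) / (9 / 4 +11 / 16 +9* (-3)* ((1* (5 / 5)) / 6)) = 28 / 4875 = 0.01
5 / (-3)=-5 / 3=-1.67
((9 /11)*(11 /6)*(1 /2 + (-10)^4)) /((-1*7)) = -60003 /28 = -2142.96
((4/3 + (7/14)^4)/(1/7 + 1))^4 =48382841521/21743271936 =2.23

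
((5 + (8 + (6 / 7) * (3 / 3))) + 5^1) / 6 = 22 / 7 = 3.14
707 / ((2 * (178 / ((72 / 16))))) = 6363 / 712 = 8.94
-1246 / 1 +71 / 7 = -8651 / 7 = -1235.86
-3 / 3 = -1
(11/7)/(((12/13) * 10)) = 143/840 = 0.17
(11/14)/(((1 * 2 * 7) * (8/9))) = 99/1568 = 0.06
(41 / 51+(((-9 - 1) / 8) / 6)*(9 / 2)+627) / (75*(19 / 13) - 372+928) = 6649799 / 7060848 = 0.94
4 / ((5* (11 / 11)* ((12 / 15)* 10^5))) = 0.00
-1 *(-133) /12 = 133 /12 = 11.08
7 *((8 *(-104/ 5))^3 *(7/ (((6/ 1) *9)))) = -14110294016/ 3375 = -4180827.86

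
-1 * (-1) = 1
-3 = -3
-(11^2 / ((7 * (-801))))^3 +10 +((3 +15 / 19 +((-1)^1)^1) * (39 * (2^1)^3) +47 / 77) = 32454690789299204 / 36841555160487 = 880.93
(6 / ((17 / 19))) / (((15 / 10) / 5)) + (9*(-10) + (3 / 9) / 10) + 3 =-32953 / 510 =-64.61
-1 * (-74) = 74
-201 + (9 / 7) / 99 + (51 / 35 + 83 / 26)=-1965339 / 10010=-196.34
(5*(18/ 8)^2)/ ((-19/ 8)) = -405/ 38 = -10.66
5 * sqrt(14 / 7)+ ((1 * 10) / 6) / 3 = 5 / 9+ 5 * sqrt(2) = 7.63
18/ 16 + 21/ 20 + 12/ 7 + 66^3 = 287499.89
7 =7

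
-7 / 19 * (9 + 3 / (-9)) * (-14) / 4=637 / 57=11.18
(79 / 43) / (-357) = -79 / 15351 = -0.01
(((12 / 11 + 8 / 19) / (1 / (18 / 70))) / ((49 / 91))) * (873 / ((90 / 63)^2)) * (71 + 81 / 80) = 46486309779 / 2090000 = 22242.25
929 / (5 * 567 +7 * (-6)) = 929 / 2793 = 0.33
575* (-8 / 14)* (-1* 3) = 985.71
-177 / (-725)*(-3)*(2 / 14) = -531 / 5075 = -0.10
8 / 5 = 1.60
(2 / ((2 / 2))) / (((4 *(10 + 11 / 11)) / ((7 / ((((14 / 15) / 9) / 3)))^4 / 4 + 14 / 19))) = 19108097.07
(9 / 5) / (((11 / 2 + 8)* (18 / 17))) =17 / 135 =0.13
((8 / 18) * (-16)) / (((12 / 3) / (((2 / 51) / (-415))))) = 32 / 190485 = 0.00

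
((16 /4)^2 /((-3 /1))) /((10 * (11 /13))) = -104 /165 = -0.63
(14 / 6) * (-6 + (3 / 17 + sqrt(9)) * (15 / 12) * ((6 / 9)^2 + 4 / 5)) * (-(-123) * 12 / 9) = -6888 / 17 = -405.18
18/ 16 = 9/ 8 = 1.12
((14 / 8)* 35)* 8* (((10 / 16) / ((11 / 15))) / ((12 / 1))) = 6125 / 176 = 34.80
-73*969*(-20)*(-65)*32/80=-36783240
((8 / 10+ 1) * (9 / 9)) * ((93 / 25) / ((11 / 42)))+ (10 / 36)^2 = 11424271 / 445500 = 25.64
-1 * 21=-21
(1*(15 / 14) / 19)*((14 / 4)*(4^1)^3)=240 / 19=12.63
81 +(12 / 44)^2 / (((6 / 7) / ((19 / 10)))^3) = 237576637 / 2904000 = 81.81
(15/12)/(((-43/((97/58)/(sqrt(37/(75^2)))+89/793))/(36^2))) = -5892750 * sqrt(37)/46139 - 144180/34099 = -781.10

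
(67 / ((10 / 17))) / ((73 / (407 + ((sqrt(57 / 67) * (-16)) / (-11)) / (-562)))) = 463573 / 730 - 68 * sqrt(3819) / 1128215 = 635.03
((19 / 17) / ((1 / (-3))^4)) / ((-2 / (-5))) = 7695 / 34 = 226.32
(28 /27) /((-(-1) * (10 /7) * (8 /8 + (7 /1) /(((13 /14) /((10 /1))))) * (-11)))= -1274 /1474605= -0.00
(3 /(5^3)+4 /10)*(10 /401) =0.01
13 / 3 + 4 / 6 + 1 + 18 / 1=24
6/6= 1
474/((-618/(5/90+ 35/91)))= -79/234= -0.34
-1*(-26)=26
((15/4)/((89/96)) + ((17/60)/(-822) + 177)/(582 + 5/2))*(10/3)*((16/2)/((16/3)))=1593550121/73304316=21.74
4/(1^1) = 4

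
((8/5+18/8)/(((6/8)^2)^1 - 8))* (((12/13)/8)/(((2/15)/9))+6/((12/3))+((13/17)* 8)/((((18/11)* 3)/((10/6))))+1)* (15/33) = -885415/304317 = -2.91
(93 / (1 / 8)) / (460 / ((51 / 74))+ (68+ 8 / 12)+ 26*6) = 6324 / 7583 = 0.83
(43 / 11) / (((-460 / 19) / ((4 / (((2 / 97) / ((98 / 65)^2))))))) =-380553698 / 5344625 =-71.20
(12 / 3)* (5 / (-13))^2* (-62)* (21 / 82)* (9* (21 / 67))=-12303900 / 464243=-26.50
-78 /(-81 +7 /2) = 156 /155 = 1.01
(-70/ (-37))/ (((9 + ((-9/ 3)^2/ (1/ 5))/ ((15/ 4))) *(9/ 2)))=20/ 999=0.02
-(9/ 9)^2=-1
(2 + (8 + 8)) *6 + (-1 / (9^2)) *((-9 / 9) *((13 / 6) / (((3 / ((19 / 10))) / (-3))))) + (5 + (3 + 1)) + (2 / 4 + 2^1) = 580523 / 4860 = 119.45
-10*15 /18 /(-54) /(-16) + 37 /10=3.69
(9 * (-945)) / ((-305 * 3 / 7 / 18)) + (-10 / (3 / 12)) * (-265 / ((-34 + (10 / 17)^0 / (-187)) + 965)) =1569835079 / 1327482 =1182.57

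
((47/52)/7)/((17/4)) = 47/1547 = 0.03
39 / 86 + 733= 63077 / 86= 733.45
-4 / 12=-1 / 3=-0.33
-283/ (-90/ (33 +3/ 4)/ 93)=78957/ 8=9869.62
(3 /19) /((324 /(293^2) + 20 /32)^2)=1415049753792 /3543180696811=0.40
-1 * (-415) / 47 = 415 / 47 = 8.83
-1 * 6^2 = -36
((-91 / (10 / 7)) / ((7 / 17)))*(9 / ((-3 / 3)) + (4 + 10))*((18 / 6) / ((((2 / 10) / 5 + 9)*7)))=-16575 / 452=-36.67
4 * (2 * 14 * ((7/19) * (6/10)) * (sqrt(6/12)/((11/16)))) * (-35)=-131712 * sqrt(2)/209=-891.24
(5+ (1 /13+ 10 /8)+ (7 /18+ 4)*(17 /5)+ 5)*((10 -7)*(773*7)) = 332359853 /780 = 426102.38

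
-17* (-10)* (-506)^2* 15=652891800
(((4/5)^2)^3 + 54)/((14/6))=23.26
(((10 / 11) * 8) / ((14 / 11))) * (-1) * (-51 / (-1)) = -2040 / 7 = -291.43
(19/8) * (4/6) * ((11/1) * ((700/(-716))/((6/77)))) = -2816275/12888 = -218.52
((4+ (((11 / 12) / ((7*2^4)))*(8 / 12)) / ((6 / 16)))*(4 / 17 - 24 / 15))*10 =-176030 / 3213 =-54.79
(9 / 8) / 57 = 3 / 152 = 0.02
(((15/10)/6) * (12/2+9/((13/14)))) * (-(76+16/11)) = -43452/143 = -303.86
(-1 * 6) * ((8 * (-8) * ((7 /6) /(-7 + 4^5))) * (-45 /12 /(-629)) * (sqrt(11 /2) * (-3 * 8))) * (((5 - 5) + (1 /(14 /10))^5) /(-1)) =1000000 * sqrt(22) /170655877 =0.03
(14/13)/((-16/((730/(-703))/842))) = 2555/30780152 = 0.00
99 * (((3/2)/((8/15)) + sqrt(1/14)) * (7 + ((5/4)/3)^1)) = 2937 * sqrt(14)/56 + 132165/64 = 2261.31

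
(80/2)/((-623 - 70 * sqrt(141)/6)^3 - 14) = -10710267660/48424329180572149 + 76087200 * sqrt(141)/6917761311510307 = -0.00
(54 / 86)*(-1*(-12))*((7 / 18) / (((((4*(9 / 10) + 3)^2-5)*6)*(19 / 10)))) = 2625 / 393794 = 0.01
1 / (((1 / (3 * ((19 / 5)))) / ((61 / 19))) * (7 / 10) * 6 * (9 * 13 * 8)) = 61 / 6552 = 0.01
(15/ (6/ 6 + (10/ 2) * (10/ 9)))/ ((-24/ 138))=-3105/ 236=-13.16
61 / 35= 1.74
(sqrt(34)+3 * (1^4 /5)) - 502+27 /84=-70151 /140+sqrt(34)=-495.25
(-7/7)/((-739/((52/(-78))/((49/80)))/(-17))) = 2720/108633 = 0.03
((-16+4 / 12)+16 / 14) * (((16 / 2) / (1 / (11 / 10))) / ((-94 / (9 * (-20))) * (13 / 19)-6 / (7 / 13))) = 1529880 / 129103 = 11.85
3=3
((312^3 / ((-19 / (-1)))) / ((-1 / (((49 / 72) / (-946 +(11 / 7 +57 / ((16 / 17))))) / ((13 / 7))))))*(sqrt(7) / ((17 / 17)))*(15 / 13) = 2023.20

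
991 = 991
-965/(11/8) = -7720/11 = -701.82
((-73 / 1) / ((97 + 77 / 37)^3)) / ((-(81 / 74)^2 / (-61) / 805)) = -3.08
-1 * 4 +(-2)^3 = -12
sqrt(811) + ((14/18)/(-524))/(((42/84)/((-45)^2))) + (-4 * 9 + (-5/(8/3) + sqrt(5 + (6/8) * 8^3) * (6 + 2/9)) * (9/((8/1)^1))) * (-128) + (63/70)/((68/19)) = -896 * sqrt(389) + sqrt(811) + 434019141/89080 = -12771.16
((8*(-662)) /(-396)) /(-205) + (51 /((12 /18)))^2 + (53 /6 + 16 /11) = 475915529 /81180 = 5862.47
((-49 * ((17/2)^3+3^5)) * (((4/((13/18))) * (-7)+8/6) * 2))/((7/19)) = 332873065/39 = 8535206.79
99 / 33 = 3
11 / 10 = 1.10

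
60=60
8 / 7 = 1.14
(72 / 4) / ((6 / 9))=27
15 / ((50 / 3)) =9 / 10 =0.90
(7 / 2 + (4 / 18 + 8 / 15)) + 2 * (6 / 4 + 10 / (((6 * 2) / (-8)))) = -547 / 90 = -6.08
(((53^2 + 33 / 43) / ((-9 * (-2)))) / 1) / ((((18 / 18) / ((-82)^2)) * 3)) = 406196840 / 1161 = 349868.08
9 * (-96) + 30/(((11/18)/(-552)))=-307584/11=-27962.18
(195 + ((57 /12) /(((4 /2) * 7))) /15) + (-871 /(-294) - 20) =348851 /1960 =177.99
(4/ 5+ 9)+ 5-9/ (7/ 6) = 248/ 35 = 7.09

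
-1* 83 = -83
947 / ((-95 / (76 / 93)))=-3788 / 465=-8.15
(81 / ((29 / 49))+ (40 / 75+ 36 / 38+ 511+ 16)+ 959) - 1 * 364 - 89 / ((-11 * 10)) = 229315243 / 181830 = 1261.15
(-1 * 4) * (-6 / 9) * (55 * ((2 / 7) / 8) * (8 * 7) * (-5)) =-1466.67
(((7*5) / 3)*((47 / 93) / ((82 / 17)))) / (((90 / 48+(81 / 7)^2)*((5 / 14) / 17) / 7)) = 1826315848 / 608817897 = 3.00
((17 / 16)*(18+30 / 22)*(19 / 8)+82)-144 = -18497 / 1408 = -13.14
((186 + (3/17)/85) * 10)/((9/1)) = 179182/867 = 206.67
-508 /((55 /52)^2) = -1373632 /3025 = -454.09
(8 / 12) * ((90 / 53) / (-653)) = -60 / 34609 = -0.00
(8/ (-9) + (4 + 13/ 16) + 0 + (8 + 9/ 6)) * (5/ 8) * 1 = 9665/ 1152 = 8.39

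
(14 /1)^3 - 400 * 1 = 2344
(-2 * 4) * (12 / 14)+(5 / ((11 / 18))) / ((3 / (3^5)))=50502 / 77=655.87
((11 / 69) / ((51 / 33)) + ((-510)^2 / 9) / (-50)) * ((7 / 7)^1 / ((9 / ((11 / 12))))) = -58.86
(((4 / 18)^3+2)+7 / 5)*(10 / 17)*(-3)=-24866 / 4131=-6.02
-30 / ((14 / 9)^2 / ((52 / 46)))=-15795 / 1127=-14.02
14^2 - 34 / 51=195.33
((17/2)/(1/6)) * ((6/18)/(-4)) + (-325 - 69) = -1593/4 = -398.25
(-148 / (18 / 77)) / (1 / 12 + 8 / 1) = -22792 / 291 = -78.32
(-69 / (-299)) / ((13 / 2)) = 6 / 169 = 0.04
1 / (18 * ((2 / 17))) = 17 / 36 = 0.47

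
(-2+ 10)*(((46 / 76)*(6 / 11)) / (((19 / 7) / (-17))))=-65688 / 3971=-16.54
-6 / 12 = -1 / 2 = -0.50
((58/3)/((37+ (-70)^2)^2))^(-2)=5346813283316649/3364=1589421308952.63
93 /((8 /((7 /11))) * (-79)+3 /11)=-7161 /76451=-0.09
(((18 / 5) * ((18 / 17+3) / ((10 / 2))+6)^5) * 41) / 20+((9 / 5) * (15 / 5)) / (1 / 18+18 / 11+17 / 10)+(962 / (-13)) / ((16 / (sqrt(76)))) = 40315891624575790599 / 372490609843750 - 37 * sqrt(19) / 4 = 108192.99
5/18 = 0.28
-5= -5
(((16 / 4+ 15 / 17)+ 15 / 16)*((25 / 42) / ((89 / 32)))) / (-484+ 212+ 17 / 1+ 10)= -7915 / 1556877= -0.01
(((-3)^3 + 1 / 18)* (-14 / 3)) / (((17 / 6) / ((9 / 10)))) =679 / 17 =39.94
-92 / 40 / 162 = -23 / 1620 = -0.01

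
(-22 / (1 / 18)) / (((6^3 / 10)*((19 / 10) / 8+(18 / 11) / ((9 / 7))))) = -48400 / 3987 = -12.14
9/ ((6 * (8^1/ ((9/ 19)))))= 27/ 304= 0.09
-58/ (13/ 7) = -406/ 13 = -31.23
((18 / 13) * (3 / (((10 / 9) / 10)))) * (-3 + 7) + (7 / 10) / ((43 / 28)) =419234 / 2795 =149.99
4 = 4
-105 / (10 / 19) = -399 / 2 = -199.50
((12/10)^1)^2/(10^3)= 9/6250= 0.00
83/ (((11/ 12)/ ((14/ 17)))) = 13944/ 187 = 74.57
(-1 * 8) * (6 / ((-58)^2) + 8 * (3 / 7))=-161556 / 5887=-27.44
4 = 4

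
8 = 8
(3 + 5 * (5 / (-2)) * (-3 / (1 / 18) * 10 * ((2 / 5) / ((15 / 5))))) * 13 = 11739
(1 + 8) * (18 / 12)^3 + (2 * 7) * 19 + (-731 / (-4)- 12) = 3737 / 8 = 467.12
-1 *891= -891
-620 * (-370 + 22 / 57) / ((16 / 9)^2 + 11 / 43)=15165167760 / 226081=67078.47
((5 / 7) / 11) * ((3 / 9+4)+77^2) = 89000 / 231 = 385.28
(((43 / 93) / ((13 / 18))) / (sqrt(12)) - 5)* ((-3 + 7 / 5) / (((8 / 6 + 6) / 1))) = 12 / 11 - 516* sqrt(3) / 22165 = 1.05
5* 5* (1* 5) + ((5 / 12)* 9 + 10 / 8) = 130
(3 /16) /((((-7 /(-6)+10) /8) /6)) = 0.81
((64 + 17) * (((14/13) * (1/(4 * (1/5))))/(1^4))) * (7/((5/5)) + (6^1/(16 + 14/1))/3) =10017/13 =770.54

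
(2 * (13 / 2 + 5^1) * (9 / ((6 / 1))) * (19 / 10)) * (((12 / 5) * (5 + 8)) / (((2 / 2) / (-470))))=-4806126 / 5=-961225.20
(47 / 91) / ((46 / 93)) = 1.04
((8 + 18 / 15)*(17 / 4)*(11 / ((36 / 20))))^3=79562482901 / 5832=13642401.05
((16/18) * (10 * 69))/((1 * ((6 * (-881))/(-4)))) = 3680/7929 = 0.46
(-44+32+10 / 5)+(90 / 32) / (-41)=-6605 / 656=-10.07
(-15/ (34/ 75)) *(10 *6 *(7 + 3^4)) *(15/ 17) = -154152.25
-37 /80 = -0.46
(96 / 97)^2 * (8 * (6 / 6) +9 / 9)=82944 / 9409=8.82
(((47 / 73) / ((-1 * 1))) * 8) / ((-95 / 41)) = 15416 / 6935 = 2.22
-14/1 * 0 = 0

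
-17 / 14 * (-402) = 3417 / 7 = 488.14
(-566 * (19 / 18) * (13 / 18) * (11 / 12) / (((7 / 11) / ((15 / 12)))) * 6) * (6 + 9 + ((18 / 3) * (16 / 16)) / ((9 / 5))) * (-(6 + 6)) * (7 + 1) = 4651911550 / 567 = 8204429.54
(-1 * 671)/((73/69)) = -46299/73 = -634.23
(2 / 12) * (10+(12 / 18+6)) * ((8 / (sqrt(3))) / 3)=200 * sqrt(3) / 81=4.28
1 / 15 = 0.07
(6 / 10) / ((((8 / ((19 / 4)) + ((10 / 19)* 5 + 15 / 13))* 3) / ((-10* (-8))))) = 3952 / 1351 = 2.93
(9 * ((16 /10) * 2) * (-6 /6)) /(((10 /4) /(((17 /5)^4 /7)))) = -24054048 /109375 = -219.92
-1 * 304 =-304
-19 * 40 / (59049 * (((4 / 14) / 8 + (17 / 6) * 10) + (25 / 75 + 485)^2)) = -21280 / 389496107277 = -0.00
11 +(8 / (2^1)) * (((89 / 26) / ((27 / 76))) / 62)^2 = 1313795695 / 118396161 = 11.10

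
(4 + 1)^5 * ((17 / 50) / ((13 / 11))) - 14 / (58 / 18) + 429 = 998065 / 754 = 1323.69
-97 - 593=-690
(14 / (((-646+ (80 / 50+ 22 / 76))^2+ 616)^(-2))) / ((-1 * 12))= -1574862822797048337847 / 7819260000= -201408166859.40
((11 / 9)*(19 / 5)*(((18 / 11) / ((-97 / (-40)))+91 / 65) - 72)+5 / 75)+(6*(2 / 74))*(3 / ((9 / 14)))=-261589918 / 807525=-323.94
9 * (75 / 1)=675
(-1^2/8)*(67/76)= -67/608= -0.11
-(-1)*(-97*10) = -970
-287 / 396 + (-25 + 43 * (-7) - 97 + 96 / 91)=-15231329 / 36036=-422.67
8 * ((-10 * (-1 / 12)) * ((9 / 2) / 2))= 15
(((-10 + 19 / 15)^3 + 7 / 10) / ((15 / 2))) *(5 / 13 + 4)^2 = -1621415977 / 950625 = -1705.63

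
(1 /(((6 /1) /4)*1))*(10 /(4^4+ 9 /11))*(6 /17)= 88 /9605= 0.01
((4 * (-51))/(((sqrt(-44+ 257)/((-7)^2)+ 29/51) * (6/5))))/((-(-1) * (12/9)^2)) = -2716575435/11721824+ 97498485 * sqrt(213)/11721824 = -110.36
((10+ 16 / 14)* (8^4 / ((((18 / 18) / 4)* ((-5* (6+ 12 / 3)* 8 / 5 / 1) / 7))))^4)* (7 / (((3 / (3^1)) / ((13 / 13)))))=205914338626633728 / 625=329462941802613.96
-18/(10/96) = -864/5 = -172.80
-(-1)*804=804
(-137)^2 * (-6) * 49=-5518086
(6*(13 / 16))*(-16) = -78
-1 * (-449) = 449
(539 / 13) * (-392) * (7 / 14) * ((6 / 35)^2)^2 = -57024 / 8125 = -7.02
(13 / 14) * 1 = 0.93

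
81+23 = 104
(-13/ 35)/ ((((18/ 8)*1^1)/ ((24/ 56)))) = -52/ 735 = -0.07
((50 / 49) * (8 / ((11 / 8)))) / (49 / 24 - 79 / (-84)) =25600 / 12859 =1.99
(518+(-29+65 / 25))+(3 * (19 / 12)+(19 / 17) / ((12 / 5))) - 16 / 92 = 2912804 / 5865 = 496.64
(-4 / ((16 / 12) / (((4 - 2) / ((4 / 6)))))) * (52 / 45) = -10.40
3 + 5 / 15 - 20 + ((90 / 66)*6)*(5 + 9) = 3230 / 33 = 97.88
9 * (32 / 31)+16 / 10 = 1688 / 155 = 10.89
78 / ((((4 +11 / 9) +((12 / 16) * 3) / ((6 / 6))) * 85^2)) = 0.00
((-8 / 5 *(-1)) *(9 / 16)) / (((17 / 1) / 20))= 18 / 17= 1.06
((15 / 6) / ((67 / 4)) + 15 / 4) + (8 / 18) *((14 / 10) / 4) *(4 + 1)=11281 / 2412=4.68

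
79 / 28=2.82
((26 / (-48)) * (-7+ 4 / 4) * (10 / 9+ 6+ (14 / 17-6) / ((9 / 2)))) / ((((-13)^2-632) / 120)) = -39520 / 7871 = -5.02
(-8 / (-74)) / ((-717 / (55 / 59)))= -220 / 1565211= -0.00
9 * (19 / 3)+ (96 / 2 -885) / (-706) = 41079 / 706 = 58.19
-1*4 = -4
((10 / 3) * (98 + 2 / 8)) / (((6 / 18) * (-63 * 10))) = -131 / 84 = -1.56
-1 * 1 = -1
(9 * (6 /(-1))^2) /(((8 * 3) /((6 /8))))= 81 /8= 10.12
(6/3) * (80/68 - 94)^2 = 4980168/289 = 17232.42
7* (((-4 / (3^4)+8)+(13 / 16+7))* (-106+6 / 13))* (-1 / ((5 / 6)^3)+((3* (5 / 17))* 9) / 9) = 29380967371 / 2983500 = 9847.82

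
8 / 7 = 1.14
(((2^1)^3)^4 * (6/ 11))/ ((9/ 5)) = 40960/ 33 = 1241.21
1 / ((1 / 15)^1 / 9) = 135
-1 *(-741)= 741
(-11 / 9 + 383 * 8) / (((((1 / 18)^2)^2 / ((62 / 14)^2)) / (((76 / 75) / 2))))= 782746677792 / 245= 3194884399.15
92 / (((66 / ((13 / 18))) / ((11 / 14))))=299 / 378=0.79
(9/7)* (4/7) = 36/49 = 0.73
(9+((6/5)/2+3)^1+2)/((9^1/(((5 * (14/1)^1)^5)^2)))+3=41241386354000000027/9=4582376261555555558.56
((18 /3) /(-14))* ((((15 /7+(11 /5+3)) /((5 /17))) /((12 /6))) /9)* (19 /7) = -83011 /51450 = -1.61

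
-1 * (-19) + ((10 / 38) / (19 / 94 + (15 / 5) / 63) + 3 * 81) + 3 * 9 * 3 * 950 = 723254674 / 9367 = 77213.05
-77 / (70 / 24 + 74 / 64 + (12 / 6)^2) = -7392 / 775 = -9.54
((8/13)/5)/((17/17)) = 8/65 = 0.12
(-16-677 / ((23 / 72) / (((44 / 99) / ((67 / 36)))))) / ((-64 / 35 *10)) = 351995 / 12328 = 28.55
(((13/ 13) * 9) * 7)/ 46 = 63/ 46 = 1.37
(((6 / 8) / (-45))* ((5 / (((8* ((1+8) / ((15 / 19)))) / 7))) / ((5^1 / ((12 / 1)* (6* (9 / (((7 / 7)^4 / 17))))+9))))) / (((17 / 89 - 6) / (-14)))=-33.99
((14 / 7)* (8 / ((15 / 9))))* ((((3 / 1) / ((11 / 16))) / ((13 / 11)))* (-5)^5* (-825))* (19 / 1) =22572000000 / 13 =1736307692.31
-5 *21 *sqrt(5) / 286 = -105 *sqrt(5) / 286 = -0.82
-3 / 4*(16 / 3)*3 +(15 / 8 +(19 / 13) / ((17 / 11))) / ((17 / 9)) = -315789 / 30056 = -10.51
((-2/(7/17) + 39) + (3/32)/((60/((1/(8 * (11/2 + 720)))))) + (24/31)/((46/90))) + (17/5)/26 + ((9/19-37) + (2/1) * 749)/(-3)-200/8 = -436280580223051/915844826624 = -476.37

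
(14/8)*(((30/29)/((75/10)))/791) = 1/3277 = 0.00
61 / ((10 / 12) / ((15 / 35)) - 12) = -1098 / 181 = -6.07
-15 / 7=-2.14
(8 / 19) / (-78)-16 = -11860 / 741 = -16.01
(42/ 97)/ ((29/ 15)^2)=0.12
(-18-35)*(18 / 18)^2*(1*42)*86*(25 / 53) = -90300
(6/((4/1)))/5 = 3/10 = 0.30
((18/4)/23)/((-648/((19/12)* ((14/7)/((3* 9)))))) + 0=-19/536544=-0.00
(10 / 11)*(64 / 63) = 640 / 693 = 0.92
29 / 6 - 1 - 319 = -1891 / 6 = -315.17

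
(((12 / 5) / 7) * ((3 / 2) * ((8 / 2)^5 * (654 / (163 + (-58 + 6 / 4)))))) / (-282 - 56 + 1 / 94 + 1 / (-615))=-9.57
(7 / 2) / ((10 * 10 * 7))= 1 / 200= 0.00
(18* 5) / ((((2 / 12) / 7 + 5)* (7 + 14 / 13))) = 2.22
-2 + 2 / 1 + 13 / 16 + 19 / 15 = 499 / 240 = 2.08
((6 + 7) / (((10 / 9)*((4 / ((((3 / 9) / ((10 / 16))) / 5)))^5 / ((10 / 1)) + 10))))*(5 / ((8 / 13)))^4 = 0.01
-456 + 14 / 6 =-1361 / 3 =-453.67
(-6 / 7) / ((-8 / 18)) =27 / 14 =1.93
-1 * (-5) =5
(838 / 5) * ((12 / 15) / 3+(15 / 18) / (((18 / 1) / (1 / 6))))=372491 / 8100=45.99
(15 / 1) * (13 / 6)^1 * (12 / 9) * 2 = 260 / 3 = 86.67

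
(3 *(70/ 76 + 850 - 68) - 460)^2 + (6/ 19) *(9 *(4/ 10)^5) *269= 16098046355357/ 4512500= 3567434.10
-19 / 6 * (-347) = 6593 / 6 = 1098.83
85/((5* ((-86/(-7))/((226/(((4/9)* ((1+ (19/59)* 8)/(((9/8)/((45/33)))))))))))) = 235631781/1451680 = 162.32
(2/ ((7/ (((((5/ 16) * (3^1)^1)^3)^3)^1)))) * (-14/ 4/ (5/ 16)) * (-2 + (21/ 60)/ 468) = 3197291484375/ 893353197568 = 3.58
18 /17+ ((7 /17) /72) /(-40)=3049 /2880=1.06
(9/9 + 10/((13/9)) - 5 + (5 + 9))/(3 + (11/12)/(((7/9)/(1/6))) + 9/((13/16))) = 12320/10391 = 1.19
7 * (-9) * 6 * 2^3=-3024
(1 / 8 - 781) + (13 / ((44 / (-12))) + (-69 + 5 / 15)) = -853.09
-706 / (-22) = 353 / 11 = 32.09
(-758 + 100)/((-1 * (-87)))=-658/87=-7.56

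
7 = 7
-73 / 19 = -3.84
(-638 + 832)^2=37636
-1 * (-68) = 68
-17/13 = -1.31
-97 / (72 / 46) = -2231 / 36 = -61.97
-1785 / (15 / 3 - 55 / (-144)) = -51408 / 155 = -331.66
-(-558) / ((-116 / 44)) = -6138 / 29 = -211.66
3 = 3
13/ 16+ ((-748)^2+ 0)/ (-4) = -139875.19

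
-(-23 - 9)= 32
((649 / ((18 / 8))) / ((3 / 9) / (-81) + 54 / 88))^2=9511352066304 / 42471289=223947.81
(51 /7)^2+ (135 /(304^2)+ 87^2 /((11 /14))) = 482498925885 /49812224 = 9686.36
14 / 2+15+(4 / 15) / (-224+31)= 63686 / 2895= 22.00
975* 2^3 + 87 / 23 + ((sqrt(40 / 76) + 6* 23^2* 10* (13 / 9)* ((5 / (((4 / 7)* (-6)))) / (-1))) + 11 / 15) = sqrt(190) / 19 + 154554973 / 2070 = 74664.96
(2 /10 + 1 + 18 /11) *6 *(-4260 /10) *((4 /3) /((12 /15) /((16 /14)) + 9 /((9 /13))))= -1063296 /1507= -705.57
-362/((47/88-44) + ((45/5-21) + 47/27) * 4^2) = 860112/493291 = 1.74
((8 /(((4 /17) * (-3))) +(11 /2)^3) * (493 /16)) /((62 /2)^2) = 1834453 /369024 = 4.97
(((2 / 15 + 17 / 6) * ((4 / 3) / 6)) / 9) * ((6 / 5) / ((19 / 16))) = 2848 / 38475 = 0.07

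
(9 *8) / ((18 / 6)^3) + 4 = 20 / 3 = 6.67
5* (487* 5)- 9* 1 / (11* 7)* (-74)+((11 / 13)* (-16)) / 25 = 304882273 / 25025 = 12183.11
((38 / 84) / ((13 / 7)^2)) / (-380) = -7 / 20280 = -0.00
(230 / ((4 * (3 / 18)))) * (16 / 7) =5520 / 7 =788.57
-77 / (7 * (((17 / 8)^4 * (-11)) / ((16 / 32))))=2048 / 83521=0.02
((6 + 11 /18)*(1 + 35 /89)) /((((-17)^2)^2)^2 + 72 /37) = 272986 /206740523336589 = 0.00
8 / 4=2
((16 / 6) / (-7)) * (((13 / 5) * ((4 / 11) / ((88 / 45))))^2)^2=-62462907 / 3001024334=-0.02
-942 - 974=-1916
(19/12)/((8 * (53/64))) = 38/159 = 0.24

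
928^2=861184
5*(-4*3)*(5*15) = -4500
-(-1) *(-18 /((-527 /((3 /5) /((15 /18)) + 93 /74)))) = 32913 /487475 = 0.07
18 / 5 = 3.60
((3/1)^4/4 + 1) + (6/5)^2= 22.69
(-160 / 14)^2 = 6400 / 49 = 130.61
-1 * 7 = -7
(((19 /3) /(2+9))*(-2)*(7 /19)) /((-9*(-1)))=-14 /297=-0.05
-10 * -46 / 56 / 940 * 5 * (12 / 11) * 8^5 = 5652480 / 3619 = 1561.89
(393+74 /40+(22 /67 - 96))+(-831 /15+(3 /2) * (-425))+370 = -31787 /1340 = -23.72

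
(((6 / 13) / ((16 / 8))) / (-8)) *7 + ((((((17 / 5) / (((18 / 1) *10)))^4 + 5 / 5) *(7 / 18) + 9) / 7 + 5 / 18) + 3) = 4747047532600411 / 1074691800000000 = 4.42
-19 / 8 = -2.38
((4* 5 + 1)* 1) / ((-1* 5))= -21 / 5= -4.20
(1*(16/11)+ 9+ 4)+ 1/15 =2396/165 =14.52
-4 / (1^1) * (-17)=68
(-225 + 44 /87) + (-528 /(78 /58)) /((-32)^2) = -16277545 /72384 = -224.88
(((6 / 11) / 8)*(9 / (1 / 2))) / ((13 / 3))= 81 / 286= 0.28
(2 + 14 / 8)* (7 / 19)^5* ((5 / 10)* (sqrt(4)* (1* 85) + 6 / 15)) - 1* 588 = -2901152751 / 4952198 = -585.83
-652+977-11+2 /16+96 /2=2897 /8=362.12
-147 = -147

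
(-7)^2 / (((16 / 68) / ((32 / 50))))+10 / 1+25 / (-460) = 329419 / 2300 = 143.23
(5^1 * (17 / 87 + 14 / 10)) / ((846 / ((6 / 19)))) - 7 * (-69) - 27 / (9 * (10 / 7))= 1120854997 / 2330730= 480.90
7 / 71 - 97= -6880 / 71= -96.90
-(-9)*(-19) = -171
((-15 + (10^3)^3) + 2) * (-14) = -13999999818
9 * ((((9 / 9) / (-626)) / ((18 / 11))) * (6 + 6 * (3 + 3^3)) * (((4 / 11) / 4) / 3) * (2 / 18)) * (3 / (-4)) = 31 / 7512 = 0.00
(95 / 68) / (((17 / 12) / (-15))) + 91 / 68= -13.45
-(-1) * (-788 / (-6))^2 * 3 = 155236 / 3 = 51745.33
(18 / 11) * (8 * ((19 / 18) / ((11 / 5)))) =760 / 121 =6.28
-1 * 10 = -10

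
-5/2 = -2.50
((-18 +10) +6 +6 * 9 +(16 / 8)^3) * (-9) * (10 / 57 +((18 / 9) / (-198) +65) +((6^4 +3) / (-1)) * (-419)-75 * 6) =-61384121220 / 209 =-293703929.28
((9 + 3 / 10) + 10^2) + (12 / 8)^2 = 2231 / 20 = 111.55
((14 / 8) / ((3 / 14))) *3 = 24.50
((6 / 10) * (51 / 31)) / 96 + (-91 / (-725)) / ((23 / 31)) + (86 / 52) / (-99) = 3464836979 / 21289039200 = 0.16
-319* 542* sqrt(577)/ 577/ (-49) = 172898* sqrt(577)/ 28273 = 146.89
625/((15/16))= 2000/3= 666.67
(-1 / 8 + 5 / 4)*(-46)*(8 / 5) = -414 / 5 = -82.80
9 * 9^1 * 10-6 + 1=805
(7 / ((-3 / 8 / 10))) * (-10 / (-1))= -5600 / 3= -1866.67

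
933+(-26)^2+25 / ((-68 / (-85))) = 6561 / 4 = 1640.25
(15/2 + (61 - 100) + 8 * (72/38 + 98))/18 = 29171/684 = 42.65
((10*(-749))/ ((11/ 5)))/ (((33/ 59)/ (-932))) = 2059300600/ 363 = 5673004.41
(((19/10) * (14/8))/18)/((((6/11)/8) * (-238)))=-209/18360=-0.01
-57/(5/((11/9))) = -209/15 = -13.93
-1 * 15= -15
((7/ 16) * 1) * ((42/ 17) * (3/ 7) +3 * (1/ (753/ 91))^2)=24799817/ 51408816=0.48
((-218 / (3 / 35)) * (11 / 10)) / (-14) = 1199 / 6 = 199.83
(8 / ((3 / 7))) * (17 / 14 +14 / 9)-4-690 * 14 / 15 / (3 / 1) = -4508 / 27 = -166.96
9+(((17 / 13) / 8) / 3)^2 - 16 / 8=681697 / 97344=7.00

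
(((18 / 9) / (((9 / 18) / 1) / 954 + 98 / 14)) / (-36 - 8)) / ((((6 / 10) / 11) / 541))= -860190 / 13357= -64.40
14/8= 7/4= 1.75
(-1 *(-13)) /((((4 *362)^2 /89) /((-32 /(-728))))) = 89 /3669232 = 0.00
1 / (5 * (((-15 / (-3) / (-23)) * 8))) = -23 / 200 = -0.12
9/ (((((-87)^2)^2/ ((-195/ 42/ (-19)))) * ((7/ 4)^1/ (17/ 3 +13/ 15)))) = 52/ 362835153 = 0.00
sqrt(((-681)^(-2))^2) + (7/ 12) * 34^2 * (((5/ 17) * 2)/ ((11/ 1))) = 183958541/ 5101371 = 36.06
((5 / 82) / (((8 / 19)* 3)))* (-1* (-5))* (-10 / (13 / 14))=-16625 / 6396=-2.60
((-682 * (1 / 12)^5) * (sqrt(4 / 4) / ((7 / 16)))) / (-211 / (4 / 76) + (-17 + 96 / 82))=13981 / 8982259776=0.00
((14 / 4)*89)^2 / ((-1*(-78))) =388129 / 312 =1244.00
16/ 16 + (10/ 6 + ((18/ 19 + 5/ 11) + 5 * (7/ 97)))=269392/ 60819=4.43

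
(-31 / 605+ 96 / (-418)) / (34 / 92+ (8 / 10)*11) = -148534 / 4848591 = -0.03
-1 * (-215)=215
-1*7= -7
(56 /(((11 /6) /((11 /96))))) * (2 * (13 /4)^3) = 15379 /64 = 240.30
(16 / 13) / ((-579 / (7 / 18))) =-56 / 67743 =-0.00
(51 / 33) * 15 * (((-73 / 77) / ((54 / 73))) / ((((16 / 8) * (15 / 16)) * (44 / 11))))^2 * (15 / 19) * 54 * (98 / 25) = 1931080388 / 17070075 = 113.13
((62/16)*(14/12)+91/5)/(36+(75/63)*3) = 38171/66480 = 0.57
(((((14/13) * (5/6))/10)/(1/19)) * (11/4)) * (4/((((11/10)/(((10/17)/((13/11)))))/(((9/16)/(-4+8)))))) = 109725/91936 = 1.19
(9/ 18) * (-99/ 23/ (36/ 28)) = -77/ 46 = -1.67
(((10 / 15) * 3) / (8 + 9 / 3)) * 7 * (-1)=-14 / 11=-1.27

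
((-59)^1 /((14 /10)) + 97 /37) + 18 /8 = -37.27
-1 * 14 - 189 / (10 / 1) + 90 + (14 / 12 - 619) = -8411 / 15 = -560.73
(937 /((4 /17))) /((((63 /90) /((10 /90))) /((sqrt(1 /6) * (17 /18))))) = 243.72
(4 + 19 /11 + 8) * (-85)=-12835 /11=-1166.82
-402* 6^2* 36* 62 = -32301504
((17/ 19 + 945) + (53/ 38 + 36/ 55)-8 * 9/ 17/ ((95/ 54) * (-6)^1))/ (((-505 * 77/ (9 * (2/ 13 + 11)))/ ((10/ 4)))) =-8794318527/ 1436847412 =-6.12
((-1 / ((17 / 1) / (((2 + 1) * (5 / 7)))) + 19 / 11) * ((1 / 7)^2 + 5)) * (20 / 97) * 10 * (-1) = -16.57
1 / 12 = 0.08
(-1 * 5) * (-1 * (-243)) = -1215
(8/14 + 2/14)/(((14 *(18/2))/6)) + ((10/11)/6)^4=2007160/58110129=0.03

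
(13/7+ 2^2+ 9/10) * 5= 473/14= 33.79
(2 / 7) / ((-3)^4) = 2 / 567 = 0.00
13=13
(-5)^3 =-125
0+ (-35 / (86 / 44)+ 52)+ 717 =32297 / 43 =751.09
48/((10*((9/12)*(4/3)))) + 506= 2554/5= 510.80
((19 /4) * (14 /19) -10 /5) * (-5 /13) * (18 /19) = -135 /247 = -0.55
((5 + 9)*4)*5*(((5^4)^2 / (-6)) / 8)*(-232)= 1585937500 / 3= 528645833.33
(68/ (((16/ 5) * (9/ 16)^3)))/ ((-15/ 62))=-1079296/ 2187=-493.51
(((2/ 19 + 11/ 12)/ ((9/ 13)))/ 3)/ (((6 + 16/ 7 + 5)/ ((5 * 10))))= 530075/ 286254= 1.85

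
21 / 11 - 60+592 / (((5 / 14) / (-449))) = -40937627 / 55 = -744320.49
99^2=9801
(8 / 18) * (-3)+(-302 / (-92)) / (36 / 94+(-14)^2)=-1677029 / 1273740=-1.32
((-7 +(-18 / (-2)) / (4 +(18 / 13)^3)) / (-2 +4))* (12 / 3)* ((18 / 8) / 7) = -743103 / 204680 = -3.63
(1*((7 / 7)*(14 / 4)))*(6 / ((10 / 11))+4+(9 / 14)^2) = 10793 / 280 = 38.55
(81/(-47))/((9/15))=-135/47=-2.87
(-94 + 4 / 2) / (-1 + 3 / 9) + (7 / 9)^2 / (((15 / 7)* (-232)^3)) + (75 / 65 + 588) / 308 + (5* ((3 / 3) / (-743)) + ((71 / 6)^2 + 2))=3181342302965509271 / 11284001204636160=281.93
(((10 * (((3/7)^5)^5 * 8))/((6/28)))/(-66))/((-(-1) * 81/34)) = -3161351190240/2107393545186230558411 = -0.00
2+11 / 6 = 23 / 6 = 3.83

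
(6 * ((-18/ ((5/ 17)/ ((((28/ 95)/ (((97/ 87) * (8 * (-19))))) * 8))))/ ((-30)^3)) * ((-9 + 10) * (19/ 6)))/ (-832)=0.00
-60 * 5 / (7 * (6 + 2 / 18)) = -540 / 77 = -7.01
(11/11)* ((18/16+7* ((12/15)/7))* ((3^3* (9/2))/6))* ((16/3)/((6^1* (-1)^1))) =-693/20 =-34.65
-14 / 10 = -7 / 5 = -1.40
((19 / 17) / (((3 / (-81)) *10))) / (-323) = 27 / 2890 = 0.01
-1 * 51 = -51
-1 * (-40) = 40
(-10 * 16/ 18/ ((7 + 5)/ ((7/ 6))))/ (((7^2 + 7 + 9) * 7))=-2/ 1053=-0.00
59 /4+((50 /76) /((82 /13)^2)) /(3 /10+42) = 199280687 /13510197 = 14.75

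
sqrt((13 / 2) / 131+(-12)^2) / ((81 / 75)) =25 * sqrt(9888142) / 7074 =11.11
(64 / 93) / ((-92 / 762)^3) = -147483576 / 377177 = -391.02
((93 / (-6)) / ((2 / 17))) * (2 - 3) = 527 / 4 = 131.75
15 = 15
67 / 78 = 0.86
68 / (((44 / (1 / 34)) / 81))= 81 / 22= 3.68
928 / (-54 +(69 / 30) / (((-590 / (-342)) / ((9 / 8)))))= -21900800 / 1239003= -17.68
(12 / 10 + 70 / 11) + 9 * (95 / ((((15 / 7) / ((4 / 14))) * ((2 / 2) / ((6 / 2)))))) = 19226 / 55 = 349.56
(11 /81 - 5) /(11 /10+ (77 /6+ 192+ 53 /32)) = -63040 /2690361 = -0.02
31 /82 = 0.38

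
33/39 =11/13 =0.85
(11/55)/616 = 0.00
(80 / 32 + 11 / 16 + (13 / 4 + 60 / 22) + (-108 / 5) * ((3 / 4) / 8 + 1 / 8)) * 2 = 3907 / 440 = 8.88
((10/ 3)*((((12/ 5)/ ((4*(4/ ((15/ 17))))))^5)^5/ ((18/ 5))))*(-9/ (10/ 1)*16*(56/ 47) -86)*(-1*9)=853102108707151492988645895/ 8981352844157889871436536077113660239557689344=0.00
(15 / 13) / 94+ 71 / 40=43681 / 24440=1.79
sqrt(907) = 30.12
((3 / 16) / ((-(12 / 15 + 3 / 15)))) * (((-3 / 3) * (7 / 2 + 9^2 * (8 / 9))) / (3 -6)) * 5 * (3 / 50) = -453 / 320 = -1.42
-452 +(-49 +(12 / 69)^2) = -265013 / 529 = -500.97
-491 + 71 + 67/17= -7073/17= -416.06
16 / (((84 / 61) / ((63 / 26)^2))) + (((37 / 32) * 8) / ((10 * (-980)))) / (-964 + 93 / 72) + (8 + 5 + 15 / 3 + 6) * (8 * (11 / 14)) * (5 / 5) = 4191637493259 / 19133250500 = 219.08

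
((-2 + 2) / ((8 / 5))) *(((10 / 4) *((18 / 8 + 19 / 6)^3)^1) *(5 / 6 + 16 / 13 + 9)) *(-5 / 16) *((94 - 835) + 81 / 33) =0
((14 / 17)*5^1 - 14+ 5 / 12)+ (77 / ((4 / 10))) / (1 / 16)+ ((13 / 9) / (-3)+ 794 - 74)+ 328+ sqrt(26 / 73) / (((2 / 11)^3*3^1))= 1331*sqrt(1898) / 1752+ 7560745 / 1836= 4151.15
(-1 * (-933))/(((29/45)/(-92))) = -3862620/29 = -133193.79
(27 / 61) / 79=27 / 4819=0.01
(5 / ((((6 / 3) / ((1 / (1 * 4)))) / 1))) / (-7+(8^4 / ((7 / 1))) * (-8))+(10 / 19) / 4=655675 / 4988184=0.13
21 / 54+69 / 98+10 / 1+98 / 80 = 217289 / 17640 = 12.32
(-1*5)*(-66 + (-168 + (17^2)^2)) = -416435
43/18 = 2.39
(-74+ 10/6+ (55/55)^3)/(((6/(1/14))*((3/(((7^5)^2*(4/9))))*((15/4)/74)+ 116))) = -2556158881808/349166525391549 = -0.01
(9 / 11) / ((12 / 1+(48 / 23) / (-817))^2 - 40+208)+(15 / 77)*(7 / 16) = 6450900891 / 73430719696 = 0.09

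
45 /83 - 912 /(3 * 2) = -12571 /83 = -151.46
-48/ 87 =-16/ 29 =-0.55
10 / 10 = 1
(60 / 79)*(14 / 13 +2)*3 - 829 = -844183 / 1027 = -821.99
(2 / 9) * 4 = 8 / 9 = 0.89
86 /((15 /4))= 344 /15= 22.93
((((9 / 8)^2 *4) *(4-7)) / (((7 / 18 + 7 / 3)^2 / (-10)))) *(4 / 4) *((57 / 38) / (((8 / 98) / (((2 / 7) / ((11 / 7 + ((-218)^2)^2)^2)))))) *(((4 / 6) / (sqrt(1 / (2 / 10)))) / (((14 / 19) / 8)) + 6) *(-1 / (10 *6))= -6561 / 3110452278844479717232-13851 *sqrt(5) / 27216457439889197525780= -0.00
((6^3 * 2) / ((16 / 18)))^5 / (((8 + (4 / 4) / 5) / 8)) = 1084529420087040 / 41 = 26451937075293.66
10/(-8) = -5/4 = -1.25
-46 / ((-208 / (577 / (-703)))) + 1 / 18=-82883 / 658008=-0.13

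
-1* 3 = -3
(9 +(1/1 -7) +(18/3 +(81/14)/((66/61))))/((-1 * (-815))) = 4419/251020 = 0.02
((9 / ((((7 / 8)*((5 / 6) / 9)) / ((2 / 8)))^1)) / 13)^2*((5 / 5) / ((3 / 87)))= 132.35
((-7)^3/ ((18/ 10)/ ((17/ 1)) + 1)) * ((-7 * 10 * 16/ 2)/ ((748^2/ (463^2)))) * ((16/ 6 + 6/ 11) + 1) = 1788582392275/ 6380814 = 280306.30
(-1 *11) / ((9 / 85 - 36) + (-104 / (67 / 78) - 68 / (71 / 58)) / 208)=115642670 / 386280907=0.30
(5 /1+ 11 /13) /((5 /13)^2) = 988 /25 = 39.52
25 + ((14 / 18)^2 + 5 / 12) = 8431 / 324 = 26.02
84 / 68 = 21 / 17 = 1.24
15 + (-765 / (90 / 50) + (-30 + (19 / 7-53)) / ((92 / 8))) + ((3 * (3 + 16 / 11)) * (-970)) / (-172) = -52030269 / 152306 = -341.62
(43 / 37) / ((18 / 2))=43 / 333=0.13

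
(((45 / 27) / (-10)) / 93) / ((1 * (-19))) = 1 / 10602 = 0.00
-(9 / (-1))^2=-81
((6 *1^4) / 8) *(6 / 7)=9 / 14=0.64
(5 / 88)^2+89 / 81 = 691241 / 627264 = 1.10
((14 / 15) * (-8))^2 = 12544 / 225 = 55.75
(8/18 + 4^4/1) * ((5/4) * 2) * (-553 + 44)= -2936930/9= -326325.56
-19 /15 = -1.27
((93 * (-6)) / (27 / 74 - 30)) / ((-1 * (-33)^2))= -4588 / 265353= -0.02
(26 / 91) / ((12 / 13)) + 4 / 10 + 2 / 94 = 7213 / 9870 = 0.73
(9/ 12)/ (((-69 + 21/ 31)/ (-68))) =527/ 706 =0.75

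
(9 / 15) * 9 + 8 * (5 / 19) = 713 / 95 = 7.51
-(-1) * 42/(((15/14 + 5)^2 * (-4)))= -2058/7225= -0.28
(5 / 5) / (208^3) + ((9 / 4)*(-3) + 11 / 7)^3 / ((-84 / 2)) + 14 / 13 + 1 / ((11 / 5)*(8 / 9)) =3490101502561 / 713010794496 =4.89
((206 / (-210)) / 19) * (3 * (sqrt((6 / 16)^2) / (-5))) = 309 / 26600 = 0.01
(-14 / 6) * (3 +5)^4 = -28672 / 3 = -9557.33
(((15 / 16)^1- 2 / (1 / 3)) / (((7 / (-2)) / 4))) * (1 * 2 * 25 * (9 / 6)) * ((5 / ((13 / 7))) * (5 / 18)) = 16875 / 52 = 324.52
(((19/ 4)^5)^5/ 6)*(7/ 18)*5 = 3257677349088963133781336359817465/ 121597189939003392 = 26790728887099337.75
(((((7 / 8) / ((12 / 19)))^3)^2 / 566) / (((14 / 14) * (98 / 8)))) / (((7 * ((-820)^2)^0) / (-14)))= -112957160281 / 55380113620992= -0.00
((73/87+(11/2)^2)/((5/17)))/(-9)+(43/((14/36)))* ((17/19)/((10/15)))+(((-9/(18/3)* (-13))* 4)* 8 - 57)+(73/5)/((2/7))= 1571985979/2082780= 754.75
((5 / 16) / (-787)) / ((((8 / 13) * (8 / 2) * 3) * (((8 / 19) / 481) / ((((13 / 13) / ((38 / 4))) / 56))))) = -31265 / 270778368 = -0.00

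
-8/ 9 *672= -1792/ 3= -597.33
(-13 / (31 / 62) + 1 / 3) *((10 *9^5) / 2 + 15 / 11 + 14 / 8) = -7578034.92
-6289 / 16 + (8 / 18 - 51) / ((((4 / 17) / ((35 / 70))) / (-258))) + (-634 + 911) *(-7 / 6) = 1296041 / 48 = 27000.85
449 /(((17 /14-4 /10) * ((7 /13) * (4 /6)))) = 29185 /19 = 1536.05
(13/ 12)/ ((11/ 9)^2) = 0.73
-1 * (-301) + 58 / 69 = 20827 / 69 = 301.84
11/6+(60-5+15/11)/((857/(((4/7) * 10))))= 2.21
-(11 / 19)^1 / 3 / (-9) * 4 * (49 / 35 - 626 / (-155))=12364 / 26505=0.47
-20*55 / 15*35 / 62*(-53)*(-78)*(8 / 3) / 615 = -8488480 / 11439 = -742.06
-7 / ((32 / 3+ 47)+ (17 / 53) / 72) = -3816 / 31439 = -0.12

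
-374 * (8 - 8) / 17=0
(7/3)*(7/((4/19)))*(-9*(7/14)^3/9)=-931/96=-9.70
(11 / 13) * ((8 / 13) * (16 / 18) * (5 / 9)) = 3520 / 13689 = 0.26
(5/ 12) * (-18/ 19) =-15/ 38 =-0.39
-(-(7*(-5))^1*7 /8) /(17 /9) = -2205 /136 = -16.21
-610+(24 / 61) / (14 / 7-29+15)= -37212 / 61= -610.03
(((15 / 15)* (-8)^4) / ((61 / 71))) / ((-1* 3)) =-1589.16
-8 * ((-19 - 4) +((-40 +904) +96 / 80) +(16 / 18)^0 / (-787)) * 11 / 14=-20831184 / 3935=-5293.82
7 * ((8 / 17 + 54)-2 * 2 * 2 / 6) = 18970 / 51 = 371.96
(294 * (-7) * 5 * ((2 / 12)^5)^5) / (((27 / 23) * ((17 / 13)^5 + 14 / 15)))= -73228261925 / 1129931533707948121022005248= -0.00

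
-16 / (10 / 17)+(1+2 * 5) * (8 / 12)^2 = -1004 / 45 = -22.31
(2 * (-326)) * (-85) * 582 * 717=23126433480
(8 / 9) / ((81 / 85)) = 680 / 729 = 0.93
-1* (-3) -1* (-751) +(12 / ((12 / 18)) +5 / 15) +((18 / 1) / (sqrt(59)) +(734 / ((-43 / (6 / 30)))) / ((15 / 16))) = 18* sqrt(59) / 59 +2479031 / 3225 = 771.04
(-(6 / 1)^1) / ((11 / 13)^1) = -78 / 11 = -7.09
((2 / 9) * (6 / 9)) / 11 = 4 / 297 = 0.01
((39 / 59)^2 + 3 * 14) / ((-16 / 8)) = -147723 / 6962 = -21.22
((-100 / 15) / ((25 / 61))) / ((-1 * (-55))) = -244 / 825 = -0.30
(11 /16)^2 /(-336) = -121 /86016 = -0.00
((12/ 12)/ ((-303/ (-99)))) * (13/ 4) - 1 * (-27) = 11337/ 404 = 28.06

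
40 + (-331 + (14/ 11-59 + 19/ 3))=-342.39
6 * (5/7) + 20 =170/7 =24.29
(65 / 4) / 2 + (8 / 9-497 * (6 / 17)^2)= -52.90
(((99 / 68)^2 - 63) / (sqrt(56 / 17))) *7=-281511 *sqrt(238) / 18496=-234.80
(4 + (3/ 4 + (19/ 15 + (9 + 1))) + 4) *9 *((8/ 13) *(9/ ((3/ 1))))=21618/ 65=332.58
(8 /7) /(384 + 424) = 1 /707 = 0.00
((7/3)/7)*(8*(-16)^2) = 2048/3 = 682.67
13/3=4.33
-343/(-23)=343/23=14.91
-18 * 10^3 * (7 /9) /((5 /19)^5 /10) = -554646176 /5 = -110929235.20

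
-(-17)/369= 17/369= 0.05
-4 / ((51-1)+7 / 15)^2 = -900 / 573049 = -0.00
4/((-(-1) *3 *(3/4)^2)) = 64/27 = 2.37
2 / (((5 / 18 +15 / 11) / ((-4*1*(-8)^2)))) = -101376 / 325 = -311.93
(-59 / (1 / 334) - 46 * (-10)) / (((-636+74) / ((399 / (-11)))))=-3839577 / 3091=-1242.18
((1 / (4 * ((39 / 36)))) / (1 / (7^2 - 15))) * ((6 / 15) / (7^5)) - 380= -380.00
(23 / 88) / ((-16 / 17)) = -391 / 1408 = -0.28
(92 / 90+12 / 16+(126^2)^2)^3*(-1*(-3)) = 93382192384392470735427753583999 / 1944000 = 48036107193617526098471070.00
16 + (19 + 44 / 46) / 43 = 16283 / 989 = 16.46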